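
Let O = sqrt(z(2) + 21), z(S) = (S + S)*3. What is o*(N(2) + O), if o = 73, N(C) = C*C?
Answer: 292 + 73*sqrt(33) ≈ 711.35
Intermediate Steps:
N(C) = C**2
z(S) = 6*S (z(S) = (2*S)*3 = 6*S)
O = sqrt(33) (O = sqrt(6*2 + 21) = sqrt(12 + 21) = sqrt(33) ≈ 5.7446)
o*(N(2) + O) = 73*(2**2 + sqrt(33)) = 73*(4 + sqrt(33)) = 292 + 73*sqrt(33)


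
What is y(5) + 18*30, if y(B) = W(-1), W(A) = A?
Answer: 539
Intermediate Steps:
y(B) = -1
y(5) + 18*30 = -1 + 18*30 = -1 + 540 = 539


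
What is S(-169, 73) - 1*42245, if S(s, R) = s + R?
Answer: -42341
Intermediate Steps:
S(s, R) = R + s
S(-169, 73) - 1*42245 = (73 - 169) - 1*42245 = -96 - 42245 = -42341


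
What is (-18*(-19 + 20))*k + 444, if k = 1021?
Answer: -17934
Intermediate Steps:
(-18*(-19 + 20))*k + 444 = -18*(-19 + 20)*1021 + 444 = -18*1*1021 + 444 = -18*1021 + 444 = -18378 + 444 = -17934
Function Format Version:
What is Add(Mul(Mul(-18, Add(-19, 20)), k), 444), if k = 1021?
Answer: -17934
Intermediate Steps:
Add(Mul(Mul(-18, Add(-19, 20)), k), 444) = Add(Mul(Mul(-18, Add(-19, 20)), 1021), 444) = Add(Mul(Mul(-18, 1), 1021), 444) = Add(Mul(-18, 1021), 444) = Add(-18378, 444) = -17934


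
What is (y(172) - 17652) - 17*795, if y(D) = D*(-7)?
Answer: -32371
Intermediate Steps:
y(D) = -7*D
(y(172) - 17652) - 17*795 = (-7*172 - 17652) - 17*795 = (-1204 - 17652) - 13515 = -18856 - 13515 = -32371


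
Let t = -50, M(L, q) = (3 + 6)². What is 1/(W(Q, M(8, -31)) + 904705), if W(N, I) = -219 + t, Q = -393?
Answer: 1/904436 ≈ 1.1057e-6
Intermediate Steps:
M(L, q) = 81 (M(L, q) = 9² = 81)
W(N, I) = -269 (W(N, I) = -219 - 50 = -269)
1/(W(Q, M(8, -31)) + 904705) = 1/(-269 + 904705) = 1/904436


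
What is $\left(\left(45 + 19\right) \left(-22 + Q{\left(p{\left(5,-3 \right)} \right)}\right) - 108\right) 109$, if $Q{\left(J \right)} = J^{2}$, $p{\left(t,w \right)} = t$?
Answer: $9156$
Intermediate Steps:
$\left(\left(45 + 19\right) \left(-22 + Q{\left(p{\left(5,-3 \right)} \right)}\right) - 108\right) 109 = \left(\left(45 + 19\right) \left(-22 + 5^{2}\right) - 108\right) 109 = \left(64 \left(-22 + 25\right) - 108\right) 109 = \left(64 \cdot 3 - 108\right) 109 = \left(192 - 108\right) 109 = 84 \cdot 109 = 9156$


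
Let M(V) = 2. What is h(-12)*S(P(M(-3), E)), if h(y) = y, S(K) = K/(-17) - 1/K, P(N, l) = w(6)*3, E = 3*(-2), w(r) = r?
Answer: 682/51 ≈ 13.373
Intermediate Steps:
E = -6
P(N, l) = 18 (P(N, l) = 6*3 = 18)
S(K) = -1/K - K/17 (S(K) = K*(-1/17) - 1/K = -K/17 - 1/K = -1/K - K/17)
h(-12)*S(P(M(-3), E)) = -12*(-1/18 - 1/17*18) = -12*(-1*1/18 - 18/17) = -12*(-1/18 - 18/17) = -12*(-341/306) = 682/51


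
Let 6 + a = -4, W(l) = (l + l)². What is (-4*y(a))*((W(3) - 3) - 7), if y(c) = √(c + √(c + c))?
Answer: -104*√(-10 + 2*I*√5) ≈ -71.845 - 336.63*I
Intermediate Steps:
W(l) = 4*l² (W(l) = (2*l)² = 4*l²)
a = -10 (a = -6 - 4 = -10)
y(c) = √(c + √2*√c) (y(c) = √(c + √(2*c)) = √(c + √2*√c))
(-4*y(a))*((W(3) - 3) - 7) = (-4*√(-10 + √2*√(-10)))*((4*3² - 3) - 7) = (-4*√(-10 + √2*(I*√10)))*((4*9 - 3) - 7) = (-4*√(-10 + 2*I*√5))*((36 - 3) - 7) = (-4*√(-10 + 2*I*√5))*(33 - 7) = -4*√(-10 + 2*I*√5)*26 = -104*√(-10 + 2*I*√5)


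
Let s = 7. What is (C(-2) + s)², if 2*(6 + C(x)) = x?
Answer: 0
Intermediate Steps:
C(x) = -6 + x/2
(C(-2) + s)² = ((-6 + (½)*(-2)) + 7)² = ((-6 - 1) + 7)² = (-7 + 7)² = 0² = 0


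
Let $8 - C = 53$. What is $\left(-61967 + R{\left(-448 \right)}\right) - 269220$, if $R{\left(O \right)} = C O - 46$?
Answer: $-311073$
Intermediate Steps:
$C = -45$ ($C = 8 - 53 = -45$)
$R{\left(O \right)} = -46 - 45 O$ ($R{\left(O \right)} = - 45 O - 46 = -46 - 45 O$)
$\left(-61967 + R{\left(-448 \right)}\right) - 269220 = \left(-61967 - -20114\right) - 269220 = \left(-61967 + \left(-46 + 20160\right)\right) - 269220 = \left(-61967 + 20114\right) - 269220 = -41853 - 269220 = -311073$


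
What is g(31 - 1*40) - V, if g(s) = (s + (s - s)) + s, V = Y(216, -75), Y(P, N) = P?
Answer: -234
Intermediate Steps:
V = 216
g(s) = 2*s (g(s) = (s + 0) + s = s + s = 2*s)
g(31 - 1*40) - V = 2*(31 - 1*40) - 1*216 = 2*(31 - 40) - 216 = 2*(-9) - 216 = -18 - 216 = -234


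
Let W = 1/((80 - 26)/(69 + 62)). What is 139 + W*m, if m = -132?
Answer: -1631/9 ≈ -181.22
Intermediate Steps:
W = 131/54 (W = 1/(54/131) = 131/54 ≈ 2.4259)
139 + W*m = 139 + (131/54)*(-132) = 139 - 2882/9 = -1631/9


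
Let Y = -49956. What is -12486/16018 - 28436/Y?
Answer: -21032846/100024401 ≈ -0.21028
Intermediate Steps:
-12486/16018 - 28436/Y = -12486/16018 - 28436/(-49956) = -12486*1/16018 - 28436*(-1/49956) = -6243/8009 + 7109/12489 = -21032846/100024401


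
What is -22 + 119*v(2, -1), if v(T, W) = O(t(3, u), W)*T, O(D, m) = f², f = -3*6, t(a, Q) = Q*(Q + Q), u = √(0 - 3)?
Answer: 77090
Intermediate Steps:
u = I*√3 (u = √(-3) = I*√3 ≈ 1.732*I)
t(a, Q) = 2*Q² (t(a, Q) = Q*(2*Q) = 2*Q²)
f = -18
O(D, m) = 324 (O(D, m) = (-18)² = 324)
v(T, W) = 324*T
-22 + 119*v(2, -1) = -22 + 119*(324*2) = -22 + 119*648 = -22 + 77112 = 77090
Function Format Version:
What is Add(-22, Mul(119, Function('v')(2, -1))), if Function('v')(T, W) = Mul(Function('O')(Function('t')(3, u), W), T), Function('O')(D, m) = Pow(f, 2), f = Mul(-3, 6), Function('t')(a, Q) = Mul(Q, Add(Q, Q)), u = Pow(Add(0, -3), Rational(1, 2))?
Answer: 77090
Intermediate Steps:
u = Mul(I, Pow(3, Rational(1, 2))) (u = Pow(-3, Rational(1, 2)) = Mul(I, Pow(3, Rational(1, 2))) ≈ Mul(1.7320, I))
Function('t')(a, Q) = Mul(2, Pow(Q, 2)) (Function('t')(a, Q) = Mul(Q, Mul(2, Q)) = Mul(2, Pow(Q, 2)))
f = -18
Function('O')(D, m) = 324 (Function('O')(D, m) = Pow(-18, 2) = 324)
Function('v')(T, W) = Mul(324, T)
Add(-22, Mul(119, Function('v')(2, -1))) = Add(-22, Mul(119, Mul(324, 2))) = Add(-22, Mul(119, 648)) = Add(-22, 77112) = 77090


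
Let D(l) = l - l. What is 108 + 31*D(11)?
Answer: 108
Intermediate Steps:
D(l) = 0
108 + 31*D(11) = 108 + 31*0 = 108 + 0 = 108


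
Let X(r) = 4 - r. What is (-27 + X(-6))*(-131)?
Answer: 2227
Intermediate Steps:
(-27 + X(-6))*(-131) = (-27 + (4 - 1*(-6)))*(-131) = (-27 + (4 + 6))*(-131) = (-27 + 10)*(-131) = -17*(-131) = 2227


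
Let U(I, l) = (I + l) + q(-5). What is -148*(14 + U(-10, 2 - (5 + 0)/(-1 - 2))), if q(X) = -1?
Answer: -2960/3 ≈ -986.67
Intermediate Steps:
U(I, l) = -1 + I + l (U(I, l) = (I + l) - 1 = -1 + I + l)
-148*(14 + U(-10, 2 - (5 + 0)/(-1 - 2))) = -148*(14 + (-1 - 10 + (2 - (5 + 0)/(-1 - 2)))) = -148*(14 + (-1 - 10 + (2 - 5/(-3)))) = -148*(14 + (-1 - 10 + (2 - 5*(-1)/3))) = -148*(14 + (-1 - 10 + (2 - 1*(-5/3)))) = -148*(14 + (-1 - 10 + (2 + 5/3))) = -148*(14 + (-1 - 10 + 11/3)) = -148*(14 - 22/3) = -148*20/3 = -2960/3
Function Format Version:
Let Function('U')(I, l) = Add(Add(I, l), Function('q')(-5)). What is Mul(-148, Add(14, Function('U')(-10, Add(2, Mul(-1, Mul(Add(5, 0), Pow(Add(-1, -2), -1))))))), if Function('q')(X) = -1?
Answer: Rational(-2960, 3) ≈ -986.67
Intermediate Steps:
Function('U')(I, l) = Add(-1, I, l) (Function('U')(I, l) = Add(Add(I, l), -1) = Add(-1, I, l))
Mul(-148, Add(14, Function('U')(-10, Add(2, Mul(-1, Mul(Add(5, 0), Pow(Add(-1, -2), -1))))))) = Mul(-148, Add(14, Add(-1, -10, Add(2, Mul(-1, Mul(Add(5, 0), Pow(Add(-1, -2), -1))))))) = Mul(-148, Add(14, Add(-1, -10, Add(2, Mul(-1, Mul(5, Pow(-3, -1))))))) = Mul(-148, Add(14, Add(-1, -10, Add(2, Mul(-1, Mul(5, Rational(-1, 3))))))) = Mul(-148, Add(14, Add(-1, -10, Add(2, Mul(-1, Rational(-5, 3)))))) = Mul(-148, Add(14, Add(-1, -10, Add(2, Rational(5, 3))))) = Mul(-148, Add(14, Add(-1, -10, Rational(11, 3)))) = Mul(-148, Add(14, Rational(-22, 3))) = Mul(-148, Rational(20, 3)) = Rational(-2960, 3)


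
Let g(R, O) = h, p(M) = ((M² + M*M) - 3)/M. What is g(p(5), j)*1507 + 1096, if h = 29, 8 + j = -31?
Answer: 44799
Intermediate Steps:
j = -39 (j = -8 - 31 = -39)
p(M) = (-3 + 2*M²)/M (p(M) = ((M² + M²) - 3)/M = (2*M² - 3)/M = (-3 + 2*M²)/M)
g(R, O) = 29
g(p(5), j)*1507 + 1096 = 29*1507 + 1096 = 43703 + 1096 = 44799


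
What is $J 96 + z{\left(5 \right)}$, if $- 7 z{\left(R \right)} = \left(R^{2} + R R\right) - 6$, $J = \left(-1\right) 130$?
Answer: $- \frac{87404}{7} \approx -12486.0$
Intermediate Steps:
$J = -130$
$z{\left(R \right)} = \frac{6}{7} - \frac{2 R^{2}}{7}$ ($z{\left(R \right)} = - \frac{\left(R^{2} + R R\right) - 6}{7} = - \frac{\left(R^{2} + R^{2}\right) - 6}{7} = - \frac{2 R^{2} - 6}{7} = - \frac{-6 + 2 R^{2}}{7} = \frac{6}{7} - \frac{2 R^{2}}{7}$)
$J 96 + z{\left(5 \right)} = \left(-130\right) 96 + \left(\frac{6}{7} - \frac{2 \cdot 5^{2}}{7}\right) = -12480 + \left(\frac{6}{7} - \frac{50}{7}\right) = -12480 - \frac{44}{7} = - \frac{87404}{7}$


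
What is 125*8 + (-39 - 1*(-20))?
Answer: 981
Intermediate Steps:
125*8 + (-39 - 1*(-20)) = 1000 + (-39 + 20) = 1000 - 19 = 981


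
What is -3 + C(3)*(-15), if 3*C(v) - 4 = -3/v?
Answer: -18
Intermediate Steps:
C(v) = 4/3 - 1/v (C(v) = 4/3 + (-3/v)/3 = 4/3 - 1/v)
-3 + C(3)*(-15) = -3 + (4/3 - 1/3)*(-15) = -3 + (4/3 - 1*⅓)*(-15) = -3 + (4/3 - ⅓)*(-15) = -3 + 1*(-15) = -3 - 15 = -18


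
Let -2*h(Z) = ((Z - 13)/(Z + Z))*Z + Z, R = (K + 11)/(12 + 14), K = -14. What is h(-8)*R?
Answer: -111/104 ≈ -1.0673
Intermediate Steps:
R = -3/26 (R = (-14 + 11)/(12 + 14) = -3/26 ≈ -0.11538)
h(Z) = 13/4 - 3*Z/4 (h(Z) = -(((Z - 13)/(Z + Z))*Z + Z)/2 = -(((-13 + Z)/((2*Z)))*Z + Z)/2 = -(((-13 + Z)*(1/(2*Z)))*Z + Z)/2 = -(((-13 + Z)/(2*Z))*Z + Z)/2 = -((-13/2 + Z/2) + Z)/2 = -(-13/2 + 3*Z/2)/2 = 13/4 - 3*Z/4)
h(-8)*R = (13/4 - 3/4*(-8))*(-3/26) = (13/4 + 6)*(-3/26) = (37/4)*(-3/26) = -111/104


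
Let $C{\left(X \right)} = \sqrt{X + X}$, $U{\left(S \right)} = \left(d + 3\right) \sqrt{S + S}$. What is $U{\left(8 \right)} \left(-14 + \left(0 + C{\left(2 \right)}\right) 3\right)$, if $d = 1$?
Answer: $-128$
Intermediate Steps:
$U{\left(S \right)} = 4 \sqrt{2} \sqrt{S}$ ($U{\left(S \right)} = \left(1 + 3\right) \sqrt{S + S} = 4 \sqrt{2 S} = 4 \sqrt{2} \sqrt{S}$)
$C{\left(X \right)} = \sqrt{2} \sqrt{X}$ ($C{\left(X \right)} = \sqrt{2 X} = \sqrt{2} \sqrt{X}$)
$U{\left(8 \right)} \left(-14 + \left(0 + C{\left(2 \right)}\right) 3\right) = 4 \sqrt{2} \sqrt{8} \left(-14 + \left(0 + \sqrt{2} \sqrt{2}\right) 3\right) = 4 \sqrt{2} \cdot 2 \sqrt{2} \left(-14 + \left(0 + 2\right) 3\right) = 16 \left(-14 + 2 \cdot 3\right) = 16 \left(-14 + 6\right) = 16 \left(-8\right) = -128$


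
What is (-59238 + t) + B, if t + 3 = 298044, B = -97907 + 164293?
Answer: 305189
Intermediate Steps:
B = 66386
t = 298041 (t = -3 + 298044 = 298041)
(-59238 + t) + B = (-59238 + 298041) + 66386 = 238803 + 66386 = 305189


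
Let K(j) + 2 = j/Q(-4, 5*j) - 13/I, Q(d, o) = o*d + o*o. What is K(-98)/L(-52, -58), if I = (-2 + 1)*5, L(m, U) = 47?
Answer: 1481/116090 ≈ 0.012757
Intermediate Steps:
I = -5 (I = -1*5 = -5)
Q(d, o) = o² + d*o (Q(d, o) = d*o + o² = o² + d*o)
K(j) = ⅗ + 1/(5*(-4 + 5*j)) (K(j) = -2 + (j/(((5*j)*(-4 + 5*j))) - 13/(-5)) = -2 + (j/((5*j*(-4 + 5*j))) - 13*(-⅕)) = -2 + (j*(1/(5*j*(-4 + 5*j))) + 13/5) = -2 + (1/(5*(-4 + 5*j)) + 13/5) = -2 + (13/5 + 1/(5*(-4 + 5*j))) = ⅗ + 1/(5*(-4 + 5*j)))
K(-98)/L(-52, -58) = ((-11 + 15*(-98))/(5*(-4 + 5*(-98))))/47 = ((-11 - 1470)/(5*(-4 - 490)))*(1/47) = ((⅕)*(-1481)/(-494))*(1/47) = ((⅕)*(-1/494)*(-1481))*(1/47) = (1481/2470)*(1/47) = 1481/116090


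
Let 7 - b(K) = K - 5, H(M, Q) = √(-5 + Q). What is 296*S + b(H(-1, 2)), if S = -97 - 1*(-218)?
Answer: 35828 - I*√3 ≈ 35828.0 - 1.732*I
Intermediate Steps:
S = 121 (S = -97 + 218 = 121)
b(K) = 12 - K (b(K) = 7 - (K - 5) = 7 - (-5 + K) = 7 + (5 - K) = 12 - K)
296*S + b(H(-1, 2)) = 296*121 + (12 - √(-5 + 2)) = 35816 + (12 - √(-3)) = 35816 + (12 - I*√3) = 35828 - I*√3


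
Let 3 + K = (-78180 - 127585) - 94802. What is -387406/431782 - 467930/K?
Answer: 4280056492/6489035787 ≈ 0.65958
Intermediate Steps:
K = -300570 (K = -3 + ((-78180 - 127585) - 94802) = -3 + (-205765 - 94802) = -3 - 300567 = -300570)
-387406/431782 - 467930/K = -387406/431782 - 467930/(-300570) = -387406*1/431782 - 467930*(-1/300570) = -193703/215891 + 46793/30057 = 4280056492/6489035787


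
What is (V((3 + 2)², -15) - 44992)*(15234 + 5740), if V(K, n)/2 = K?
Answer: -942613508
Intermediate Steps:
V(K, n) = 2*K
(V((3 + 2)², -15) - 44992)*(15234 + 5740) = (2*(3 + 2)² - 44992)*(15234 + 5740) = (2*5² - 44992)*20974 = (2*25 - 44992)*20974 = (50 - 44992)*20974 = -44942*20974 = -942613508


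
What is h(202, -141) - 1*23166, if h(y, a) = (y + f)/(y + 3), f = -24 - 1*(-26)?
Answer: -4748826/205 ≈ -23165.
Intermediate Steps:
f = 2 (f = -24 + 26 = 2)
h(y, a) = (2 + y)/(3 + y) (h(y, a) = (y + 2)/(y + 3) = (2 + y)/(3 + y))
h(202, -141) - 1*23166 = (2 + 202)/(3 + 202) - 1*23166 = 204/205 - 23166 = -4748826/205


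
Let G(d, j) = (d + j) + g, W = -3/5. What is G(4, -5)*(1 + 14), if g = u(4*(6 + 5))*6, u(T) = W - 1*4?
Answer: -429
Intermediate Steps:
W = -3/5 (W = -3*1/5 = -3/5 ≈ -0.60000)
u(T) = -23/5 (u(T) = -3/5 - 1*4 = -3/5 - 4 = -23/5)
g = -138/5 (g = -23/5*6 = -138/5 ≈ -27.600)
G(d, j) = -138/5 + d + j (G(d, j) = (d + j) - 138/5 = -138/5 + d + j)
G(4, -5)*(1 + 14) = (-138/5 + 4 - 5)*(1 + 14) = -143/5*15 = -429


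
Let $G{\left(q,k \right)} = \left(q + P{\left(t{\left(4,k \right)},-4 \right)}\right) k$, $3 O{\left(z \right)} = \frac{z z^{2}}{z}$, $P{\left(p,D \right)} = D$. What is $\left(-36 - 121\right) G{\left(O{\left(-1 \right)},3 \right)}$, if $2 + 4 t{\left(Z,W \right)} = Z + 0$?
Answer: $1727$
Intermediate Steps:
$t{\left(Z,W \right)} = - \frac{1}{2} + \frac{Z}{4}$ ($t{\left(Z,W \right)} = - \frac{1}{2} + \frac{Z + 0}{4} = - \frac{1}{2} + \frac{Z}{4}$)
$O{\left(z \right)} = \frac{z^{2}}{3}$ ($O{\left(z \right)} = \frac{z z^{2} \frac{1}{z}}{3} = \frac{z^{3} \frac{1}{z}}{3} = \frac{z^{2}}{3}$)
$G{\left(q,k \right)} = k \left(-4 + q\right)$ ($G{\left(q,k \right)} = \left(q - 4\right) k = \left(-4 + q\right) k = k \left(-4 + q\right)$)
$\left(-36 - 121\right) G{\left(O{\left(-1 \right)},3 \right)} = \left(-36 - 121\right) 3 \left(-4 + \frac{\left(-1\right)^{2}}{3}\right) = - 157 \cdot 3 \left(-4 + \frac{1}{3} \cdot 1\right) = - 157 \cdot 3 \left(-4 + \frac{1}{3}\right) = - 157 \cdot 3 \left(- \frac{11}{3}\right) = \left(-157\right) \left(-11\right) = 1727$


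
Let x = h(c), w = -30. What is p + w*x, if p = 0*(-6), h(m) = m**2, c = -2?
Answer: -120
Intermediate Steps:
x = 4 (x = (-2)**2 = 4)
p = 0
p + w*x = 0 - 30*4 = 0 - 120 = -120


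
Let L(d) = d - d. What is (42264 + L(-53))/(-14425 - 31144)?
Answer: -42264/45569 ≈ -0.92747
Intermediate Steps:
L(d) = 0
(42264 + L(-53))/(-14425 - 31144) = (42264 + 0)/(-14425 - 31144) = 42264/(-45569) = 42264*(-1/45569) = -42264/45569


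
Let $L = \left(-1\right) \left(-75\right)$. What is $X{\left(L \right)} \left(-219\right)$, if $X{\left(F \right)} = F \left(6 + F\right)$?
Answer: $-1330425$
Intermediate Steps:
$L = 75$
$X{\left(L \right)} \left(-219\right) = 75 \left(6 + 75\right) \left(-219\right) = 75 \cdot 81 \left(-219\right) = 6075 \left(-219\right) = -1330425$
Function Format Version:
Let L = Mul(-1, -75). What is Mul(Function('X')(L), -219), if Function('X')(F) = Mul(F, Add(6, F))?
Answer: -1330425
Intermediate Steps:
L = 75
Mul(Function('X')(L), -219) = Mul(Mul(75, Add(6, 75)), -219) = Mul(Mul(75, 81), -219) = Mul(6075, -219) = -1330425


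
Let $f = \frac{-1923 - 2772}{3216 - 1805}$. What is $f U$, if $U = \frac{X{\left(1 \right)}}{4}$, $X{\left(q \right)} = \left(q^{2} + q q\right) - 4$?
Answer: $\frac{4695}{2822} \approx 1.6637$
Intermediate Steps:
$X{\left(q \right)} = -4 + 2 q^{2}$ ($X{\left(q \right)} = \left(q^{2} + q^{2}\right) - 4 = 2 q^{2} - 4 = -4 + 2 q^{2}$)
$U = - \frac{1}{2}$ ($U = \frac{-4 + 2 \cdot 1^{2}}{4} = \left(-4 + 2 \cdot 1\right) \frac{1}{4} = \left(-4 + 2\right) \frac{1}{4} = \left(-2\right) \frac{1}{4} = - \frac{1}{2} \approx -0.5$)
$f = - \frac{4695}{1411} \approx -3.3274$
$f U = \left(- \frac{4695}{1411}\right) \left(- \frac{1}{2}\right) = \frac{4695}{2822}$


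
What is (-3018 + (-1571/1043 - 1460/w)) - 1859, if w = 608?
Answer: -773799559/158536 ≈ -4880.9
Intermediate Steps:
(-3018 + (-1571/1043 - 1460/w)) - 1859 = (-3018 + (-1571/1043 - 1460/608)) - 1859 = (-3018 + (-1571*1/1043 - 1460*1/608)) - 1859 = (-3018 + (-1571/1043 - 365/152)) - 1859 = (-3018 - 619487/158536) - 1859 = -479081135/158536 - 1859 = -773799559/158536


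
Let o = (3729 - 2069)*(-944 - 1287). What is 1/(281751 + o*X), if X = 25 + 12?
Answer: -1/136746269 ≈ -7.3128e-9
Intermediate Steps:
o = -3703460 (o = 1660*(-2231) = -3703460)
X = 37
1/(281751 + o*X) = 1/(281751 - 3703460*37) = 1/(281751 - 137028020) = 1/(-136746269) = -1/136746269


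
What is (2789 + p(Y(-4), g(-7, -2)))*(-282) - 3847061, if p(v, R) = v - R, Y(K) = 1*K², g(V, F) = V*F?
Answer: -4634123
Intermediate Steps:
g(V, F) = F*V
Y(K) = K²
(2789 + p(Y(-4), g(-7, -2)))*(-282) - 3847061 = (2789 + ((-4)² - (-2)*(-7)))*(-282) - 3847061 = (2789 + (16 - 1*14))*(-282) - 3847061 = (2789 + (16 - 14))*(-282) - 3847061 = (2789 + 2)*(-282) - 3847061 = 2791*(-282) - 3847061 = -787062 - 3847061 = -4634123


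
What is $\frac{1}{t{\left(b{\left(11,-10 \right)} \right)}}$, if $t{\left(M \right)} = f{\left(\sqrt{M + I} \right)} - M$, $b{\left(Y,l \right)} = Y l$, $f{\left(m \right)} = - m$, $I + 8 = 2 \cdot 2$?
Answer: $\frac{55}{6107} + \frac{i \sqrt{114}}{12214} \approx 0.0090061 + 0.00087417 i$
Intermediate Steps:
$I = -4$ ($I = -8 + 2 \cdot 2 = -8 + 4 = -4$)
$t{\left(M \right)} = - M - \sqrt{-4 + M}$ ($t{\left(M \right)} = - \sqrt{M - 4} - M = - \sqrt{-4 + M} - M = - M - \sqrt{-4 + M}$)
$\frac{1}{t{\left(b{\left(11,-10 \right)} \right)}} = \frac{1}{- 11 \left(-10\right) - \sqrt{-4 + 11 \left(-10\right)}} = \frac{1}{\left(-1\right) \left(-110\right) - \sqrt{-4 - 110}} = \frac{1}{110 - \sqrt{-114}} = \frac{1}{110 - i \sqrt{114}}$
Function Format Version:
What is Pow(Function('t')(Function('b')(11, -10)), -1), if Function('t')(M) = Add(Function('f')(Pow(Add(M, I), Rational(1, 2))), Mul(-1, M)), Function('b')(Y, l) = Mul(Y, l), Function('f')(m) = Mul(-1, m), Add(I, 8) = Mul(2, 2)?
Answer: Add(Rational(55, 6107), Mul(Rational(1, 12214), I, Pow(114, Rational(1, 2)))) ≈ Add(0.0090061, Mul(0.00087417, I))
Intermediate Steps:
I = -4 (I = Add(-8, Mul(2, 2)) = Add(-8, 4) = -4)
Function('t')(M) = Add(Mul(-1, M), Mul(-1, Pow(Add(-4, M), Rational(1, 2)))) (Function('t')(M) = Add(Mul(-1, Pow(Add(M, -4), Rational(1, 2))), Mul(-1, M)) = Add(Mul(-1, Pow(Add(-4, M), Rational(1, 2))), Mul(-1, M)) = Add(Mul(-1, M), Mul(-1, Pow(Add(-4, M), Rational(1, 2)))))
Pow(Function('t')(Function('b')(11, -10)), -1) = Pow(Add(Mul(-1, Mul(11, -10)), Mul(-1, Pow(Add(-4, Mul(11, -10)), Rational(1, 2)))), -1) = Pow(Add(Mul(-1, -110), Mul(-1, Pow(Add(-4, -110), Rational(1, 2)))), -1) = Pow(Add(110, Mul(-1, Pow(-114, Rational(1, 2)))), -1) = Pow(Add(110, Mul(-1, Mul(I, Pow(114, Rational(1, 2))))), -1) = Pow(Add(110, Mul(-1, I, Pow(114, Rational(1, 2)))), -1)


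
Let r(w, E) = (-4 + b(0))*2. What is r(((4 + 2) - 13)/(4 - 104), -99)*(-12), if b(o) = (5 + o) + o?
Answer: -24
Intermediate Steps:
b(o) = 5 + 2*o
r(w, E) = 2 (r(w, E) = (-4 + (5 + 2*0))*2 = (-4 + (5 + 0))*2 = (-4 + 5)*2 = 1*2 = 2)
r(((4 + 2) - 13)/(4 - 104), -99)*(-12) = 2*(-12) = -24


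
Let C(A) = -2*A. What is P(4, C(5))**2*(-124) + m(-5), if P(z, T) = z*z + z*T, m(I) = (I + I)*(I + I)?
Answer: -71324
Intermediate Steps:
m(I) = 4*I**2 (m(I) = (2*I)*(2*I) = 4*I**2)
P(z, T) = z**2 + T*z
P(4, C(5))**2*(-124) + m(-5) = (4*(-2*5 + 4))**2*(-124) + 4*(-5)**2 = (4*(-10 + 4))**2*(-124) + 4*25 = (4*(-6))**2*(-124) + 100 = (-24)**2*(-124) + 100 = 576*(-124) + 100 = -71424 + 100 = -71324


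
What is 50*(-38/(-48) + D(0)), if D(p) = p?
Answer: 475/12 ≈ 39.583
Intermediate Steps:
50*(-38/(-48) + D(0)) = 50*(-38/(-48) + 0) = 50*(-38*(-1/48) + 0) = 50*(19/24 + 0) = 50*(19/24) = 475/12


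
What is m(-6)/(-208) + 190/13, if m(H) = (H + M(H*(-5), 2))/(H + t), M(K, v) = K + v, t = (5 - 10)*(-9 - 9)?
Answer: 127667/8736 ≈ 14.614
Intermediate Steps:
t = 90 (t = -5*(-18) = 90)
m(H) = (2 - 4*H)/(90 + H) (m(H) = (H + (H*(-5) + 2))/(H + 90) = (H + (-5*H + 2))/(90 + H) = (H + (2 - 5*H))/(90 + H) = (2 - 4*H)/(90 + H))
m(-6)/(-208) + 190/13 = (2*(1 - 2*(-6))/(90 - 6))/(-208) + 190/13 = (2*(1 + 12)/84)*(-1/208) + 190*(1/13) = (2*(1/84)*13)*(-1/208) + 190/13 = (13/42)*(-1/208) + 190/13 = -1/672 + 190/13 = 127667/8736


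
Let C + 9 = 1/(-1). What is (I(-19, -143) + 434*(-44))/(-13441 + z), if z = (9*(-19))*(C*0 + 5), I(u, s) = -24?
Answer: 2390/1787 ≈ 1.3374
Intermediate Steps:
C = -10 (C = -9 + 1/(-1) = -9 - 1 = -10)
z = -855 (z = (9*(-19))*(-10*0 + 5) = -171*(0 + 5) = -171*5 = -855)
(I(-19, -143) + 434*(-44))/(-13441 + z) = (-24 + 434*(-44))/(-13441 - 855) = (-24 - 19096)/(-14296) = -19120*(-1/14296) = 2390/1787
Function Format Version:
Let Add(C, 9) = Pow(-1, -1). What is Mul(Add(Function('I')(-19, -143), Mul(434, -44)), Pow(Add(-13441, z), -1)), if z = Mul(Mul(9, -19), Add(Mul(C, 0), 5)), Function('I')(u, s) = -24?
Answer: Rational(2390, 1787) ≈ 1.3374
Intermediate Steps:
C = -10 (C = Add(-9, Pow(-1, -1)) = Add(-9, -1) = -10)
z = -855 (z = Mul(Mul(9, -19), Add(Mul(-10, 0), 5)) = Mul(-171, Add(0, 5)) = Mul(-171, 5) = -855)
Mul(Add(Function('I')(-19, -143), Mul(434, -44)), Pow(Add(-13441, z), -1)) = Mul(Add(-24, Mul(434, -44)), Pow(Add(-13441, -855), -1)) = Mul(Add(-24, -19096), Pow(-14296, -1)) = Mul(-19120, Rational(-1, 14296)) = Rational(2390, 1787)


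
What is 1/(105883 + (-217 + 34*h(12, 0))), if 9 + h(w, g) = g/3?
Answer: 1/105360 ≈ 9.4913e-6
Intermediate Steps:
h(w, g) = -9 + g/3
1/(105883 + (-217 + 34*h(12, 0))) = 1/(105883 + (-217 + 34*(-9 + (⅓)*0))) = 1/(105883 + (-217 + 34*(-9 + 0))) = 1/(105883 + (-217 + 34*(-9))) = 1/(105883 + (-217 - 306)) = 1/(105883 - 523) = 1/105360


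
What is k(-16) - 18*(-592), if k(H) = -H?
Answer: 10672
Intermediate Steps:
k(-16) - 18*(-592) = -1*(-16) - 18*(-592) = 16 - 1*(-10656) = 16 + 10656 = 10672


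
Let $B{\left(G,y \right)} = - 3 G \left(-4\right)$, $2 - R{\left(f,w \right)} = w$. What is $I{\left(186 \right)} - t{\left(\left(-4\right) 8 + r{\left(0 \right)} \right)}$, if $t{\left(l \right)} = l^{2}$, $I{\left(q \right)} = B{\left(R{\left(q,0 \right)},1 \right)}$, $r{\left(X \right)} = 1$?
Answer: $-937$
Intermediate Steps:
$R{\left(f,w \right)} = 2 - w$
$B{\left(G,y \right)} = 12 G$
$I{\left(q \right)} = 24$ ($I{\left(q \right)} = 12 \left(2 - 0\right) = 12 \left(2 + 0\right) = 12 \cdot 2 = 24$)
$I{\left(186 \right)} - t{\left(\left(-4\right) 8 + r{\left(0 \right)} \right)} = 24 - \left(\left(-4\right) 8 + 1\right)^{2} = 24 - \left(-32 + 1\right)^{2} = 24 - \left(-31\right)^{2} = 24 - 961 = -937$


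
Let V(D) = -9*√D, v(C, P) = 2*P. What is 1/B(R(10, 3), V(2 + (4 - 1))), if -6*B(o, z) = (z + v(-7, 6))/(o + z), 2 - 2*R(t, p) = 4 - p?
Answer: -266/29 - 69*√5/29 ≈ -14.493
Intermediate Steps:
R(t, p) = -1 + p/2 (R(t, p) = 1 - (4 - p)/2 = 1 + (-2 + p/2) = -1 + p/2)
B(o, z) = -(12 + z)/(6*(o + z)) (B(o, z) = -(z + 2*6)/(6*(o + z)) = -(z + 12)/(6*(o + z)) = -(12 + z)/(6*(o + z)))
1/B(R(10, 3), V(2 + (4 - 1))) = 1/((-2 - (-3)*√(2 + (4 - 1))/2)/((-1 + (½)*3) - 9*√(2 + (4 - 1)))) = 1/((-2 - (-3)*√(2 + 3)/2)/((-1 + 3/2) - 9*√(2 + 3))) = 1/((-2 - (-3)*√5/2)/(½ - 9*√5)) = 1/((-2 + 3*√5/2)/(½ - 9*√5)) = (½ - 9*√5)/(-2 + 3*√5/2)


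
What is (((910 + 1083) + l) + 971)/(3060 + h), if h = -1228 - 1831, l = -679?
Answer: 2285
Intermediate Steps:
h = -3059
(((910 + 1083) + l) + 971)/(3060 + h) = (((910 + 1083) - 679) + 971)/(3060 - 3059) = ((1993 - 679) + 971)/1 = (1314 + 971)*1 = 2285*1 = 2285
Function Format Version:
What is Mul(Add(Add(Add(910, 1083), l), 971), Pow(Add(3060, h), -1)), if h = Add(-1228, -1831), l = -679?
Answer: 2285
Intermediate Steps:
h = -3059
Mul(Add(Add(Add(910, 1083), l), 971), Pow(Add(3060, h), -1)) = Mul(Add(Add(Add(910, 1083), -679), 971), Pow(Add(3060, -3059), -1)) = Mul(Add(Add(1993, -679), 971), Pow(1, -1)) = Mul(Add(1314, 971), 1) = Mul(2285, 1) = 2285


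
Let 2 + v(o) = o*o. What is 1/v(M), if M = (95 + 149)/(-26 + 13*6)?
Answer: 169/3383 ≈ 0.049956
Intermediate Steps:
M = 61/13 (M = 244/(-26 + 78) = 244/52 = 244*(1/52) = 61/13 ≈ 4.6923)
v(o) = -2 + o² (v(o) = -2 + o*o = -2 + o²)
1/v(M) = 1/(-2 + (61/13)²) = 1/(-2 + 3721/169) = 1/(3383/169) = 169/3383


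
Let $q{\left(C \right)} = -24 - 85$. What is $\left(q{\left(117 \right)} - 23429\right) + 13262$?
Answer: $-10276$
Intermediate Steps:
$q{\left(C \right)} = -109$
$\left(q{\left(117 \right)} - 23429\right) + 13262 = \left(-109 - 23429\right) + 13262 = -23538 + 13262 = -10276$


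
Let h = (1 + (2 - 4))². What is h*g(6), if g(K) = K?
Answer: 6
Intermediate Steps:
h = 1 (h = (1 - 2)² = (-1)² = 1)
h*g(6) = 1*6 = 6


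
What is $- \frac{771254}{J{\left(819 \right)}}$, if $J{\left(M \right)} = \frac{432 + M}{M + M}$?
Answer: $- \frac{140368228}{139} \approx -1.0098 \cdot 10^{6}$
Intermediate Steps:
$J{\left(M \right)} = \frac{432 + M}{2 M}$
$- \frac{771254}{J{\left(819 \right)}} = - \frac{771254}{\frac{1}{2} \cdot \frac{1}{819} \left(432 + 819\right)} = - \frac{771254}{\frac{1}{2} \cdot \frac{1}{819} \cdot 1251} = - \frac{771254}{\frac{139}{182}} = \left(-771254\right) \frac{182}{139} = - \frac{140368228}{139}$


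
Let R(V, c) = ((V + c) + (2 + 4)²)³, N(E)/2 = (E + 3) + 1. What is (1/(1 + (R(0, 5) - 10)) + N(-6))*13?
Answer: -3583411/68912 ≈ -52.000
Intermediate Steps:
N(E) = 8 + 2*E (N(E) = 2*((E + 3) + 1) = 2*((3 + E) + 1) = 2*(4 + E) = 8 + 2*E)
R(V, c) = (36 + V + c)³ (R(V, c) = ((V + c) + 6²)³ = ((V + c) + 36)³ = (36 + V + c)³)
(1/(1 + (R(0, 5) - 10)) + N(-6))*13 = (1/(1 + ((36 + 0 + 5)³ - 10)) + (8 + 2*(-6)))*13 = (1/(1 + (41³ - 10)) + (8 - 12))*13 = (1/(1 + (68921 - 10)) - 4)*13 = (1/(1 + 68911) - 4)*13 = (1/68912 - 4)*13 = -275647/68912*13 = -3583411/68912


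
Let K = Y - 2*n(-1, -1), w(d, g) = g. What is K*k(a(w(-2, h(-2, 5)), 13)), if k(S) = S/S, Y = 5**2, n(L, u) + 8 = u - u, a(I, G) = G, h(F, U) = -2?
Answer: 41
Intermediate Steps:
n(L, u) = -8 (n(L, u) = -8 + (u - u) = -8 + 0 = -8)
Y = 25
k(S) = 1
K = 41 (K = 25 - 2*(-8) = 25 + 16 = 41)
K*k(a(w(-2, h(-2, 5)), 13)) = 41*1 = 41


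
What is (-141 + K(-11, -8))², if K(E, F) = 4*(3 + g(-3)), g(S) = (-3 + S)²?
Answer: 225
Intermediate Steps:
K(E, F) = 156 (K(E, F) = 4*(3 + (-3 - 3)²) = 4*(3 + (-6)²) = 4*(3 + 36) = 4*39 = 156)
(-141 + K(-11, -8))² = (-141 + 156)² = 15² = 225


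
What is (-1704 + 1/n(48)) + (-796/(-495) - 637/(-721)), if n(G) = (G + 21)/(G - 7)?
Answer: -1994585566/1172655 ≈ -1700.9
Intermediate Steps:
n(G) = (21 + G)/(-7 + G)
(-1704 + 1/n(48)) + (-796/(-495) - 637/(-721)) = (-1704 + 1/((21 + 48)/(-7 + 48))) + (-796/(-495) - 637/(-721)) = (-1704 + 1/(69/41)) + (-796*(-1/495) - 637*(-1/721)) = (-1704 + 1/((1/41)*69)) + (796/495 + 91/103) = (-1704 + 1/(69/41)) + 127033/50985 = (-1704 + 41/69) + 127033/50985 = -117535/69 + 127033/50985 = -1994585566/1172655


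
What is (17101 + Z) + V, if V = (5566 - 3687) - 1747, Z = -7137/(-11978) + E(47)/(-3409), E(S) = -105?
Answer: 100528673027/5833286 ≈ 17234.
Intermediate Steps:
Z = 3655389/5833286 (Z = -7137/(-11978) - 105/(-3409) = -7137*(-1/11978) - 105*(-1/3409) = 7137/11978 + 15/487 = 3655389/5833286 ≈ 0.62664)
V = 132 (V = 1879 - 1747 = 132)
(17101 + Z) + V = (17101 + 3655389/5833286) + 132 = 99758679275/5833286 + 132 = 100528673027/5833286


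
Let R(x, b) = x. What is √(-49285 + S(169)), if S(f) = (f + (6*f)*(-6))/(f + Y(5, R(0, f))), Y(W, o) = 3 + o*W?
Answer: I*√364766205/86 ≈ 222.08*I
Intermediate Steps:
Y(W, o) = 3 + W*o
S(f) = -35*f/(3 + f) (S(f) = (f + (6*f)*(-6))/(f + (3 + 5*0)) = (f - 36*f)/(f + (3 + 0)) = (-35*f)/(f + 3) = (-35*f)/(3 + f) = -35*f/(3 + f))
√(-49285 + S(169)) = √(-49285 - 35*169/(3 + 169)) = √(-49285 - 35*169/172) = √(-49285 - 35*169*1/172) = √(-49285 - 5915/172) = √(-8482935/172) = I*√364766205/86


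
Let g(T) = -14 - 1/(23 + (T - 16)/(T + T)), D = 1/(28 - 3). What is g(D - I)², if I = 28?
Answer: 218032963600/1105762009 ≈ 197.18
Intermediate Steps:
D = 1/25 ≈ 0.040000
g(T) = -14 - 1/(23 + (-16 + T)/(2*T)) (g(T) = -14 - 1/(23 + (-16 + T)/((2*T))) = -14 - 1/(23 + (-16 + T)*(1/(2*T))) = -14 - 1/(23 + (-16 + T)/(2*T)))
g(D - I)² = (4*(56 - 165*(1/25 - 1*28))/(-16 + 47*(1/25 - 1*28)))² = (4*(56 - 165*(1/25 - 28))/(-16 + 47*(1/25 - 28)))² = (4*(56 - 165*(-699/25))/(-16 + 47*(-699/25)))² = (4*(56 + 23067/5)/(-16 - 32853/25))² = (4*(23347/5)/(-33253/25))² = (4*(-25/33253)*(23347/5))² = (-466940/33253)² = 218032963600/1105762009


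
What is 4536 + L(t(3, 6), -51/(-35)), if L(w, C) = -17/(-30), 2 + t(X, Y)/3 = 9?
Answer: 136097/30 ≈ 4536.6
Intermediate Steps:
t(X, Y) = 21 (t(X, Y) = -6 + 3*9 = -6 + 27 = 21)
L(w, C) = 17/30 (L(w, C) = -17*(-1/30) = 17/30)
4536 + L(t(3, 6), -51/(-35)) = 4536 + 17/30 = 136097/30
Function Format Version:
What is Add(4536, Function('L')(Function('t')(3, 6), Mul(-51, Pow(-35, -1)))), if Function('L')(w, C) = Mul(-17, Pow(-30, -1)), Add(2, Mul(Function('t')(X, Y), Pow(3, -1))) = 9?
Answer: Rational(136097, 30) ≈ 4536.6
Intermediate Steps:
Function('t')(X, Y) = 21 (Function('t')(X, Y) = Add(-6, Mul(3, 9)) = Add(-6, 27) = 21)
Function('L')(w, C) = Rational(17, 30) (Function('L')(w, C) = Mul(-17, Rational(-1, 30)) = Rational(17, 30))
Add(4536, Function('L')(Function('t')(3, 6), Mul(-51, Pow(-35, -1)))) = Add(4536, Rational(17, 30)) = Rational(136097, 30)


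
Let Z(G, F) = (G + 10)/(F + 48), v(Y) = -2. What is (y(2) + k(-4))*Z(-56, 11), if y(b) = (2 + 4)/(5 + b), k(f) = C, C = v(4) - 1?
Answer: 690/413 ≈ 1.6707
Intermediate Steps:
Z(G, F) = (10 + G)/(48 + F)
C = -3 (C = -2 - 1 = -3)
k(f) = -3
y(b) = 6/(5 + b)
(y(2) + k(-4))*Z(-56, 11) = (6/(5 + 2) - 3)*((10 - 56)/(48 + 11)) = (6/7 - 3)*(-46/59) = -15/7*(-46/59) = 690/413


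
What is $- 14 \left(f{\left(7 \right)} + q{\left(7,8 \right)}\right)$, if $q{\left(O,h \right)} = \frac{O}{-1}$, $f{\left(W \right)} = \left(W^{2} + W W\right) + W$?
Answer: $-1372$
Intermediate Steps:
$f{\left(W \right)} = W + 2 W^{2}$ ($f{\left(W \right)} = \left(W^{2} + W^{2}\right) + W = 2 W^{2} + W = W + 2 W^{2}$)
$q{\left(O,h \right)} = - O$ ($q{\left(O,h \right)} = O \left(-1\right) = - O$)
$- 14 \left(f{\left(7 \right)} + q{\left(7,8 \right)}\right) = - 14 \left(7 \left(1 + 2 \cdot 7\right) - 7\right) = - 14 \left(7 \left(1 + 14\right) - 7\right) = - 14 \left(7 \cdot 15 - 7\right) = - 14 \left(105 - 7\right) = \left(-14\right) 98 = -1372$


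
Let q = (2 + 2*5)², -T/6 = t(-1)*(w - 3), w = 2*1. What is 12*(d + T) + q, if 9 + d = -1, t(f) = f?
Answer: -48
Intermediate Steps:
w = 2
T = -6 (T = -(-6)*(2 - 3) = -(-6)*(-1) = -6*1 = -6)
d = -10 (d = -9 - 1 = -10)
q = 144 (q = (2 + 10)² = 12² = 144)
12*(d + T) + q = 12*(-10 - 6) + 144 = 12*(-16) + 144 = -192 + 144 = -48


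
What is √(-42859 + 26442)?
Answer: I*√16417 ≈ 128.13*I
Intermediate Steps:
√(-42859 + 26442) = √(-16417) = I*√16417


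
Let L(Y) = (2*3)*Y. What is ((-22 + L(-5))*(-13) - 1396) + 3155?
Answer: 2435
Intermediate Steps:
L(Y) = 6*Y
((-22 + L(-5))*(-13) - 1396) + 3155 = ((-22 + 6*(-5))*(-13) - 1396) + 3155 = ((-22 - 30)*(-13) - 1396) + 3155 = (-52*(-13) - 1396) + 3155 = (676 - 1396) + 3155 = -720 + 3155 = 2435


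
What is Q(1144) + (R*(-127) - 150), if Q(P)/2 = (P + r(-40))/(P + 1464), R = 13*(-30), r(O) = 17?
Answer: 64392681/1304 ≈ 49381.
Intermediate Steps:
R = -390
Q(P) = 2*(17 + P)/(1464 + P) (Q(P) = 2*((P + 17)/(P + 1464)) = 2*((17 + P)/(1464 + P)) = 2*(17 + P)/(1464 + P))
Q(1144) + (R*(-127) - 150) = 2*(17 + 1144)/(1464 + 1144) + (-390*(-127) - 150) = 2*1161/2608 + (49530 - 150) = 2*(1/2608)*1161 + 49380 = 1161/1304 + 49380 = 64392681/1304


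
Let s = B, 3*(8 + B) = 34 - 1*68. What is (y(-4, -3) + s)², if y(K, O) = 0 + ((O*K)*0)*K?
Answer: 3364/9 ≈ 373.78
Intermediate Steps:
y(K, O) = 0 (y(K, O) = 0 + ((K*O)*0)*K = 0 + 0*K = 0 + 0 = 0)
B = -58/3 (B = -8 + (34 - 1*68)/3 = -8 + (34 - 68)/3 = -8 + (⅓)*(-34) = -8 - 34/3 = -58/3 ≈ -19.333)
s = -58/3 ≈ -19.333
(y(-4, -3) + s)² = (0 - 58/3)² = (-58/3)² = 3364/9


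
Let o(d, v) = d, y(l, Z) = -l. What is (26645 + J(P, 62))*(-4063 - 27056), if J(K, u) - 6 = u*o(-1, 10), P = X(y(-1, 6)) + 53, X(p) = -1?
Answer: -827423091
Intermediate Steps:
P = 52 (P = -1 + 53 = 52)
J(K, u) = 6 - u (J(K, u) = 6 + u*(-1) = 6 - u)
(26645 + J(P, 62))*(-4063 - 27056) = (26645 + (6 - 1*62))*(-4063 - 27056) = (26645 + (6 - 62))*(-31119) = (26645 - 56)*(-31119) = 26589*(-31119) = -827423091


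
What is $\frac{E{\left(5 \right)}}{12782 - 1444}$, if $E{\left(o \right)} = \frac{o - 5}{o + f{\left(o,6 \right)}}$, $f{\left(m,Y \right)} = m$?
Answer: $0$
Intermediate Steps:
$E{\left(o \right)} = \frac{-5 + o}{2 o}$ ($E{\left(o \right)} = \frac{o - 5}{o + o} = \frac{-5 + o}{2 o}$)
$\frac{E{\left(5 \right)}}{12782 - 1444} = \frac{\frac{1}{2} \cdot \frac{1}{5} \left(-5 + 5\right)}{12782 - 1444} = \frac{\frac{1}{2} \cdot \frac{1}{5} \cdot 0}{11338} = 0 \cdot \frac{1}{11338} = 0$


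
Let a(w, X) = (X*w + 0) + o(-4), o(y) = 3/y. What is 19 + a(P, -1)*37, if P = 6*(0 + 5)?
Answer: -4475/4 ≈ -1118.8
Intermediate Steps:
P = 30 (P = 6*5 = 30)
a(w, X) = -3/4 + X*w (a(w, X) = (X*w + 0) + 3/(-4) = X*w + 3*(-1/4) = X*w - 3/4 = -3/4 + X*w)
19 + a(P, -1)*37 = 19 + (-3/4 - 1*30)*37 = 19 + (-3/4 - 30)*37 = 19 - 123/4*37 = 19 - 4551/4 = -4475/4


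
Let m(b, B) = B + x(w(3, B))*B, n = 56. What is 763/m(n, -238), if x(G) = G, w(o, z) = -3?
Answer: 109/68 ≈ 1.6029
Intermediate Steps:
m(b, B) = -2*B (m(b, B) = B - 3*B = -2*B)
763/m(n, -238) = 763/((-2*(-238))) = 763/476 = 763*(1/476) = 109/68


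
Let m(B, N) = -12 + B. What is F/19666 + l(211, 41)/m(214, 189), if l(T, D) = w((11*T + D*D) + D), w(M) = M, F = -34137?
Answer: 18153491/993133 ≈ 18.279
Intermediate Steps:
l(T, D) = D + D² + 11*T (l(T, D) = (11*T + D*D) + D = (11*T + D²) + D = (D² + 11*T) + D = D + D² + 11*T)
F/19666 + l(211, 41)/m(214, 189) = -34137/19666 + (41 + 41² + 11*211)/(-12 + 214) = -34137*1/19666 + (41 + 1681 + 2321)/202 = -34137/19666 + 4043*(1/202) = -34137/19666 + 4043/202 = 18153491/993133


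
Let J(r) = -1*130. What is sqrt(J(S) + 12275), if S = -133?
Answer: sqrt(12145) ≈ 110.20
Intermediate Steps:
J(r) = -130
sqrt(J(S) + 12275) = sqrt(-130 + 12275) = sqrt(12145)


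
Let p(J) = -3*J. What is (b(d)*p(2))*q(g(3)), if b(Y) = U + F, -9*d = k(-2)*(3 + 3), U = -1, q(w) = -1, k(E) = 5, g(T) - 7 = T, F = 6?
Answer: 30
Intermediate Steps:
g(T) = 7 + T
d = -10/3 (d = -5*(3 + 3)/9 = -5*6/9 = -⅑*30 = -10/3 ≈ -3.3333)
b(Y) = 5 (b(Y) = -1 + 6 = 5)
(b(d)*p(2))*q(g(3)) = (5*(-3*2))*(-1) = (5*(-6))*(-1) = -30*(-1) = 30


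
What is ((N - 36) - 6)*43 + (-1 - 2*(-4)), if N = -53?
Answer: -4078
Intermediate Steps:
((N - 36) - 6)*43 + (-1 - 2*(-4)) = ((-53 - 36) - 6)*43 + (-1 - 2*(-4)) = (-89 - 6)*43 + (-1 + 8) = -95*43 + 7 = -4085 + 7 = -4078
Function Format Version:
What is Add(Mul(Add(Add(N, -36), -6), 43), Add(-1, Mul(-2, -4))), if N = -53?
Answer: -4078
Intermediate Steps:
Add(Mul(Add(Add(N, -36), -6), 43), Add(-1, Mul(-2, -4))) = Add(Mul(Add(Add(-53, -36), -6), 43), Add(-1, Mul(-2, -4))) = Add(Mul(Add(-89, -6), 43), Add(-1, 8)) = Add(Mul(-95, 43), 7) = Add(-4085, 7) = -4078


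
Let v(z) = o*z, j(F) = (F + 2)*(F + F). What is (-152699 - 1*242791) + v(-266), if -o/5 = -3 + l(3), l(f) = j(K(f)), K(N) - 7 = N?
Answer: -80280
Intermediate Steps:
K(N) = 7 + N
j(F) = 2*F*(2 + F) (j(F) = (2 + F)*(2*F) = 2*F*(2 + F))
l(f) = 2*(7 + f)*(9 + f) (l(f) = 2*(7 + f)*(2 + (7 + f)) = 2*(7 + f)*(9 + f))
o = -1185 (o = -5*(-3 + 2*(7 + 3)*(9 + 3)) = -5*(-3 + 2*10*12) = -5*(-3 + 240) = -5*237 = -1185)
v(z) = -1185*z
(-152699 - 1*242791) + v(-266) = (-152699 - 1*242791) - 1185*(-266) = (-152699 - 242791) + 315210 = -395490 + 315210 = -80280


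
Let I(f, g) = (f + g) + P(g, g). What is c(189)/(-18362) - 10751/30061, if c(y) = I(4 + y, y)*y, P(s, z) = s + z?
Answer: -2257685951/275990041 ≈ -8.1803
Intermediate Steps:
I(f, g) = f + 3*g (I(f, g) = (f + g) + (g + g) = (f + g) + 2*g = f + 3*g)
c(y) = y*(4 + 4*y) (c(y) = ((4 + y) + 3*y)*y = (4 + 4*y)*y = y*(4 + 4*y))
c(189)/(-18362) - 10751/30061 = (4*189*(1 + 189))/(-18362) - 10751/30061 = (4*189*190)*(-1/18362) - 10751*1/30061 = 143640*(-1/18362) - 10751/30061 = -71820/9181 - 10751/30061 = -2257685951/275990041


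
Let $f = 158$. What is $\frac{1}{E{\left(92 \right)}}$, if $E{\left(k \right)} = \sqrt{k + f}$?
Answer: $\frac{\sqrt{10}}{50} \approx 0.063246$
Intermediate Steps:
$E{\left(k \right)} = \sqrt{158 + k}$ ($E{\left(k \right)} = \sqrt{k + 158} = \sqrt{158 + k}$)
$\frac{1}{E{\left(92 \right)}} = \frac{1}{\sqrt{158 + 92}} = \frac{1}{\sqrt{250}} = \frac{1}{5 \sqrt{10}} = \frac{\sqrt{10}}{50}$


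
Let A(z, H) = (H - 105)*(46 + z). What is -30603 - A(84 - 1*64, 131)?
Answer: -32319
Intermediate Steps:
A(z, H) = (-105 + H)*(46 + z)
-30603 - A(84 - 1*64, 131) = -30603 - (-4830 - 105*(84 - 1*64) + 46*131 + 131*(84 - 1*64)) = -30603 - (-4830 - 105*(84 - 64) + 6026 + 131*(84 - 64)) = -30603 - (-4830 - 105*20 + 6026 + 131*20) = -30603 - (-4830 - 2100 + 6026 + 2620) = -30603 - 1*1716 = -30603 - 1716 = -32319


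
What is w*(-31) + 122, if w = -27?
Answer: 959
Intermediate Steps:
w*(-31) + 122 = -27*(-31) + 122 = 837 + 122 = 959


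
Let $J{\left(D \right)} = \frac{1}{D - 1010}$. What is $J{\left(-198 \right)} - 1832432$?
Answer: $- \frac{2213577857}{1208} \approx -1.8324 \cdot 10^{6}$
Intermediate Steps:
$J{\left(D \right)} = \frac{1}{-1010 + D}$
$J{\left(-198 \right)} - 1832432 = \frac{1}{-1010 - 198} - 1832432 = \frac{1}{-1208} - 1832432 = - \frac{1}{1208} - 1832432 = - \frac{2213577857}{1208}$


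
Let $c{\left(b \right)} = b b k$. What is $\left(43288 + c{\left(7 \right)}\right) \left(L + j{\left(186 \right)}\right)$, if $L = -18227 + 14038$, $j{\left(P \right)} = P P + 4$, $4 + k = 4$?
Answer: $1316431368$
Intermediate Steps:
$k = 0$ ($k = -4 + 4 = 0$)
$j{\left(P \right)} = 4 + P^{2}$ ($j{\left(P \right)} = P^{2} + 4 = 4 + P^{2}$)
$c{\left(b \right)} = 0$ ($c{\left(b \right)} = b b 0 = b^{2} \cdot 0 = 0$)
$L = -4189$
$\left(43288 + c{\left(7 \right)}\right) \left(L + j{\left(186 \right)}\right) = \left(43288 + 0\right) \left(-4189 + \left(4 + 186^{2}\right)\right) = 43288 \left(-4189 + \left(4 + 34596\right)\right) = 43288 \left(-4189 + 34600\right) = 43288 \cdot 30411 = 1316431368$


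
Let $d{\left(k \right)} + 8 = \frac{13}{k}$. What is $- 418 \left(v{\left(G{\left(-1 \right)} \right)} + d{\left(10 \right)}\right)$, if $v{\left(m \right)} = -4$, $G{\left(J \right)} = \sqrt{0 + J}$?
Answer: $\frac{22363}{5} \approx 4472.6$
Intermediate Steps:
$d{\left(k \right)} = -8 + \frac{13}{k}$
$G{\left(J \right)} = \sqrt{J}$
$- 418 \left(v{\left(G{\left(-1 \right)} \right)} + d{\left(10 \right)}\right) = - 418 \left(-4 - \left(8 - \frac{13}{10}\right)\right) = - 418 \left(-4 + \left(-8 + 13 \cdot \frac{1}{10}\right)\right) = - 418 \left(-4 + \left(-8 + \frac{13}{10}\right)\right) = - 418 \left(-4 - \frac{67}{10}\right) = \left(-418\right) \left(- \frac{107}{10}\right) = \frac{22363}{5}$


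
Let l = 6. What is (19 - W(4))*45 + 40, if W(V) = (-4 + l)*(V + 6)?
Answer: -5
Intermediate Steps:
W(V) = 12 + 2*V (W(V) = (-4 + 6)*(V + 6) = 2*(6 + V) = 12 + 2*V)
(19 - W(4))*45 + 40 = (19 - (12 + 2*4))*45 + 40 = (19 - (12 + 8))*45 + 40 = (19 - 1*20)*45 + 40 = (19 - 20)*45 + 40 = -1*45 + 40 = -45 + 40 = -5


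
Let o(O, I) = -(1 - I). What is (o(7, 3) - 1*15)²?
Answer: 169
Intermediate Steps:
o(O, I) = -1 + I
(o(7, 3) - 1*15)² = ((-1 + 3) - 1*15)² = (2 - 15)² = (-13)² = 169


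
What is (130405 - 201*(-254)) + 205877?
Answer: 387336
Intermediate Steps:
(130405 - 201*(-254)) + 205877 = (130405 + 51054) + 205877 = 181459 + 205877 = 387336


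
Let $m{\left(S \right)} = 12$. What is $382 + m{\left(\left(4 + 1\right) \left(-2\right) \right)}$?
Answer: $394$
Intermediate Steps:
$382 + m{\left(\left(4 + 1\right) \left(-2\right) \right)} = 382 + 12 = 394$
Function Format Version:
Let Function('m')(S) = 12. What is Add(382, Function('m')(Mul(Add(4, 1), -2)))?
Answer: 394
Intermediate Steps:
Add(382, Function('m')(Mul(Add(4, 1), -2))) = Add(382, 12) = 394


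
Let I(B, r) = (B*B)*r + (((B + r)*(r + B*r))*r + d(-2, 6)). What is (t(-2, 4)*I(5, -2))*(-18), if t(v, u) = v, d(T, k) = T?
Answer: 720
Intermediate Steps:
I(B, r) = -2 + r*B² + r*(B + r)*(r + B*r) (I(B, r) = (B*B)*r + (((B + r)*(r + B*r))*r - 2) = B²*r + (r*(B + r)*(r + B*r) - 2) = r*B² + (-2 + r*(B + r)*(r + B*r)) = -2 + r*B² + r*(B + r)*(r + B*r))
(t(-2, 4)*I(5, -2))*(-18) = -2*(-2 + (-2)³ + 5*(-2)² + 5*(-2)³ - 2*5² + 5²*(-2)²)*(-18) = -2*(-2 - 8 + 5*4 + 5*(-8) - 2*25 + 25*4)*(-18) = -2*(-2 - 8 + 20 - 40 - 50 + 100)*(-18) = -2*20*(-18) = -40*(-18) = 720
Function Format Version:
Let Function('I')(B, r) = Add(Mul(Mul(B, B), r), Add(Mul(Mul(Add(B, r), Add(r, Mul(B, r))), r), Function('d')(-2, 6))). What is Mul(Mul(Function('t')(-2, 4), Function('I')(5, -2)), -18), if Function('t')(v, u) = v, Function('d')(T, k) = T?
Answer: 720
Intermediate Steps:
Function('I')(B, r) = Add(-2, Mul(r, Pow(B, 2)), Mul(r, Add(B, r), Add(r, Mul(B, r)))) (Function('I')(B, r) = Add(Mul(Mul(B, B), r), Add(Mul(Mul(Add(B, r), Add(r, Mul(B, r))), r), -2)) = Add(Mul(Pow(B, 2), r), Add(Mul(r, Add(B, r), Add(r, Mul(B, r))), -2)) = Add(Mul(r, Pow(B, 2)), Add(-2, Mul(r, Add(B, r), Add(r, Mul(B, r))))) = Add(-2, Mul(r, Pow(B, 2)), Mul(r, Add(B, r), Add(r, Mul(B, r)))))
Mul(Mul(Function('t')(-2, 4), Function('I')(5, -2)), -18) = Mul(Mul(-2, Add(-2, Pow(-2, 3), Mul(5, Pow(-2, 2)), Mul(5, Pow(-2, 3)), Mul(-2, Pow(5, 2)), Mul(Pow(5, 2), Pow(-2, 2)))), -18) = Mul(Mul(-2, Add(-2, -8, Mul(5, 4), Mul(5, -8), Mul(-2, 25), Mul(25, 4))), -18) = Mul(Mul(-2, Add(-2, -8, 20, -40, -50, 100)), -18) = Mul(Mul(-2, 20), -18) = Mul(-40, -18) = 720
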